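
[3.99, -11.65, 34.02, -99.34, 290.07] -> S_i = 3.99*(-2.92)^i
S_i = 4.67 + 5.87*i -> [4.67, 10.54, 16.41, 22.28, 28.15]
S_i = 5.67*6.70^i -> [5.67, 37.99, 254.53, 1705.33, 11425.69]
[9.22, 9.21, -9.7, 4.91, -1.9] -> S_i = Random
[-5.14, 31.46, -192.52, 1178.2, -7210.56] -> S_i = -5.14*(-6.12)^i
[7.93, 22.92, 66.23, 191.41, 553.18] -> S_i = 7.93*2.89^i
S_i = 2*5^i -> [2, 10, 50, 250, 1250]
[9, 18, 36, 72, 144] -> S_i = 9*2^i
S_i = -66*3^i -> [-66, -198, -594, -1782, -5346]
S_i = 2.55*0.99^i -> [2.55, 2.52, 2.5, 2.47, 2.45]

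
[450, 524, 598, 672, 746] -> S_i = 450 + 74*i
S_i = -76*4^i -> [-76, -304, -1216, -4864, -19456]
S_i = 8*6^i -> [8, 48, 288, 1728, 10368]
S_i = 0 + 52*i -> [0, 52, 104, 156, 208]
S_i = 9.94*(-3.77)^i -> [9.94, -37.47, 141.28, -532.61, 2007.94]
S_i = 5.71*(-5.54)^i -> [5.71, -31.63, 175.25, -970.88, 5378.67]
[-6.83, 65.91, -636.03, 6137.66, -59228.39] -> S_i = -6.83*(-9.65)^i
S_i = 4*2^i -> [4, 8, 16, 32, 64]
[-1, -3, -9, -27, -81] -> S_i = -1*3^i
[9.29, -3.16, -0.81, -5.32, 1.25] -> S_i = Random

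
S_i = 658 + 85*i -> [658, 743, 828, 913, 998]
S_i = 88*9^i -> [88, 792, 7128, 64152, 577368]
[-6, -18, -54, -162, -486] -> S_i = -6*3^i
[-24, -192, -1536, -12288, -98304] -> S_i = -24*8^i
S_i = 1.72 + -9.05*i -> [1.72, -7.33, -16.38, -25.43, -34.48]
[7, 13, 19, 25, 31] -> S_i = 7 + 6*i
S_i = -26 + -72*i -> [-26, -98, -170, -242, -314]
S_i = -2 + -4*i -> [-2, -6, -10, -14, -18]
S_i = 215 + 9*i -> [215, 224, 233, 242, 251]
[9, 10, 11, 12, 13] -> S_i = 9 + 1*i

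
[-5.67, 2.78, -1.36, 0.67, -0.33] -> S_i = -5.67*(-0.49)^i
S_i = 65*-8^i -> [65, -520, 4160, -33280, 266240]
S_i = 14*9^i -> [14, 126, 1134, 10206, 91854]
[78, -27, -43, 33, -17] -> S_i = Random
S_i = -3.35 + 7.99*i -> [-3.35, 4.64, 12.63, 20.62, 28.61]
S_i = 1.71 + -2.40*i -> [1.71, -0.69, -3.09, -5.49, -7.89]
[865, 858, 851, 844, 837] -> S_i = 865 + -7*i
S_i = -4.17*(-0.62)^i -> [-4.17, 2.59, -1.6, 0.99, -0.62]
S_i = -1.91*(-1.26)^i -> [-1.91, 2.41, -3.03, 3.82, -4.81]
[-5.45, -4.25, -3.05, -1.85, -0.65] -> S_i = -5.45 + 1.20*i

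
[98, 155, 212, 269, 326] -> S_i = 98 + 57*i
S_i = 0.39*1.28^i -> [0.39, 0.5, 0.64, 0.82, 1.05]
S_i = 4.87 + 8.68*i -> [4.87, 13.55, 22.23, 30.91, 39.59]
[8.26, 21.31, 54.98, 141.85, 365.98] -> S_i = 8.26*2.58^i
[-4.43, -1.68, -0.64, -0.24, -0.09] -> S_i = -4.43*0.38^i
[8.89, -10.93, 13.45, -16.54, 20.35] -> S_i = 8.89*(-1.23)^i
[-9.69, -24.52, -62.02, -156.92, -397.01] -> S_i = -9.69*2.53^i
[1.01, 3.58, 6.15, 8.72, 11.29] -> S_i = 1.01 + 2.57*i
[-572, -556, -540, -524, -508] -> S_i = -572 + 16*i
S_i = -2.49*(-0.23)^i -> [-2.49, 0.57, -0.13, 0.03, -0.01]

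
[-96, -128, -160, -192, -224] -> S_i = -96 + -32*i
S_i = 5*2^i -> [5, 10, 20, 40, 80]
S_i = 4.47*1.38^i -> [4.47, 6.17, 8.51, 11.75, 16.21]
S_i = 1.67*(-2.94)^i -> [1.67, -4.91, 14.43, -42.44, 124.77]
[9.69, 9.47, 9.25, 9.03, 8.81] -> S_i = 9.69 + -0.22*i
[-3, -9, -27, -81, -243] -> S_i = -3*3^i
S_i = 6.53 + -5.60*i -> [6.53, 0.93, -4.67, -10.27, -15.87]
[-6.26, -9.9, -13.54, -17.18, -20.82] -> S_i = -6.26 + -3.64*i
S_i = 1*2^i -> [1, 2, 4, 8, 16]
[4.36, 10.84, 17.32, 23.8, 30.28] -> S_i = 4.36 + 6.48*i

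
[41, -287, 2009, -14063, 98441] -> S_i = 41*-7^i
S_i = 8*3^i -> [8, 24, 72, 216, 648]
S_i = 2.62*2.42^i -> [2.62, 6.34, 15.34, 37.13, 89.86]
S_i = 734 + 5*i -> [734, 739, 744, 749, 754]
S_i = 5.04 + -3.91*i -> [5.04, 1.13, -2.78, -6.69, -10.6]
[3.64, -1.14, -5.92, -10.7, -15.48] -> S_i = 3.64 + -4.78*i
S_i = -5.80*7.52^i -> [-5.8, -43.62, -327.99, -2466.5, -18548.1]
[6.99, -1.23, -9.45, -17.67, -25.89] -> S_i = 6.99 + -8.22*i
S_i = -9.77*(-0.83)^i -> [-9.77, 8.11, -6.73, 5.59, -4.64]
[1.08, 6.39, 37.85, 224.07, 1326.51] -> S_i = 1.08*5.92^i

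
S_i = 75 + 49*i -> [75, 124, 173, 222, 271]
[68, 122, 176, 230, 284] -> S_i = 68 + 54*i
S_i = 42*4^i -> [42, 168, 672, 2688, 10752]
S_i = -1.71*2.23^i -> [-1.71, -3.81, -8.5, -18.96, -42.29]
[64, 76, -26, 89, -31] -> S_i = Random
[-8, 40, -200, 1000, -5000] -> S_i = -8*-5^i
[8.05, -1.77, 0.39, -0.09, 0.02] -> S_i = 8.05*(-0.22)^i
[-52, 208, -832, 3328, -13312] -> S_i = -52*-4^i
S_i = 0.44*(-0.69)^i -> [0.44, -0.3, 0.21, -0.14, 0.1]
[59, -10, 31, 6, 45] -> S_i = Random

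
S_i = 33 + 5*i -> [33, 38, 43, 48, 53]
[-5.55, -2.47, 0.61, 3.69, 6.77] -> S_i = -5.55 + 3.08*i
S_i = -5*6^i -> [-5, -30, -180, -1080, -6480]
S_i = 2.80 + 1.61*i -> [2.8, 4.41, 6.02, 7.63, 9.24]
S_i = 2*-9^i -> [2, -18, 162, -1458, 13122]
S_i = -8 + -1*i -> [-8, -9, -10, -11, -12]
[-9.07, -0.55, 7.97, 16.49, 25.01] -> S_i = -9.07 + 8.52*i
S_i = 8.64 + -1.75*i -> [8.64, 6.89, 5.14, 3.39, 1.64]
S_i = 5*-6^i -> [5, -30, 180, -1080, 6480]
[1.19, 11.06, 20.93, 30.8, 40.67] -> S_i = 1.19 + 9.87*i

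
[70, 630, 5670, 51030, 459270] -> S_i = 70*9^i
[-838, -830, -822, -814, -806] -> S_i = -838 + 8*i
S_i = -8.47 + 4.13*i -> [-8.47, -4.34, -0.21, 3.92, 8.05]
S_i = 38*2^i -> [38, 76, 152, 304, 608]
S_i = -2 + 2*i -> [-2, 0, 2, 4, 6]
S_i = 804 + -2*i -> [804, 802, 800, 798, 796]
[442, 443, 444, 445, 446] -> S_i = 442 + 1*i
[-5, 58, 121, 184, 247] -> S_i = -5 + 63*i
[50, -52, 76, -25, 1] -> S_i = Random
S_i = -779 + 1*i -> [-779, -778, -777, -776, -775]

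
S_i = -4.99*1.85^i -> [-4.99, -9.23, -17.08, -31.59, -58.45]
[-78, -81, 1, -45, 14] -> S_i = Random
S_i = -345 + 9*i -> [-345, -336, -327, -318, -309]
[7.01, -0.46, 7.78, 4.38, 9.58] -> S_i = Random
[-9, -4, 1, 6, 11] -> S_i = -9 + 5*i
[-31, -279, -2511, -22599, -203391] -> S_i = -31*9^i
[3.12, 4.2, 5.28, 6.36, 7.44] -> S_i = 3.12 + 1.08*i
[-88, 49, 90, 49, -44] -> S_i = Random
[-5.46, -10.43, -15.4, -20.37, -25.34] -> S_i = -5.46 + -4.97*i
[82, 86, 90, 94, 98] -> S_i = 82 + 4*i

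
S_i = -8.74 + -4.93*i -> [-8.74, -13.67, -18.6, -23.53, -28.46]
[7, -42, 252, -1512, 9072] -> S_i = 7*-6^i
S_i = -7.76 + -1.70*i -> [-7.76, -9.46, -11.16, -12.86, -14.56]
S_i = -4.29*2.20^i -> [-4.29, -9.44, -20.76, -45.68, -100.5]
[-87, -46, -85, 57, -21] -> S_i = Random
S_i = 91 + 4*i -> [91, 95, 99, 103, 107]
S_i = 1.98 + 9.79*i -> [1.98, 11.77, 21.56, 31.35, 41.14]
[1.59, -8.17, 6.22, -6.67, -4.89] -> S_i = Random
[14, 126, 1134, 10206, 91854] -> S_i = 14*9^i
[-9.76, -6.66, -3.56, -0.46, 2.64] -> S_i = -9.76 + 3.10*i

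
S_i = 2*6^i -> [2, 12, 72, 432, 2592]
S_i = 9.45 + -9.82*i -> [9.45, -0.37, -10.19, -20.01, -29.83]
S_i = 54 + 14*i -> [54, 68, 82, 96, 110]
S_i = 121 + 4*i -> [121, 125, 129, 133, 137]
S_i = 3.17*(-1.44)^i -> [3.17, -4.56, 6.57, -9.47, 13.63]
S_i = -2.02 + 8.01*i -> [-2.02, 5.99, 14.0, 22.01, 30.02]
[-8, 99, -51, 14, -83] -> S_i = Random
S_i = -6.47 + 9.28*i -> [-6.47, 2.81, 12.09, 21.37, 30.65]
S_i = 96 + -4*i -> [96, 92, 88, 84, 80]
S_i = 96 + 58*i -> [96, 154, 212, 270, 328]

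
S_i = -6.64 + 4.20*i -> [-6.64, -2.44, 1.76, 5.96, 10.16]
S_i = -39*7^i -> [-39, -273, -1911, -13377, -93639]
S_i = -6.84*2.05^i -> [-6.84, -14.02, -28.75, -58.93, -120.8]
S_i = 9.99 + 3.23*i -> [9.99, 13.22, 16.45, 19.68, 22.91]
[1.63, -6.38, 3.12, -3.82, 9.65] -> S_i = Random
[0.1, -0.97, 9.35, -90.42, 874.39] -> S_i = 0.10*(-9.67)^i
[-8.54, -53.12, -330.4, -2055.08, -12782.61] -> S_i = -8.54*6.22^i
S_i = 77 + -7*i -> [77, 70, 63, 56, 49]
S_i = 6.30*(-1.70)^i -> [6.3, -10.71, 18.21, -30.95, 52.62]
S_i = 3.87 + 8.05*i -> [3.87, 11.92, 19.97, 28.02, 36.07]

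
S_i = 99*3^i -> [99, 297, 891, 2673, 8019]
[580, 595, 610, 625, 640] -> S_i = 580 + 15*i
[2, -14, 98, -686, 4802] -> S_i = 2*-7^i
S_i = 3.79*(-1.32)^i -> [3.79, -5.0, 6.6, -8.72, 11.51]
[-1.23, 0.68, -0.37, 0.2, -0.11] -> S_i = -1.23*(-0.55)^i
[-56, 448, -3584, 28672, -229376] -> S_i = -56*-8^i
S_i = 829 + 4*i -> [829, 833, 837, 841, 845]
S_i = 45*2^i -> [45, 90, 180, 360, 720]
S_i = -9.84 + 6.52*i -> [-9.84, -3.32, 3.2, 9.72, 16.24]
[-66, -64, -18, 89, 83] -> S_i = Random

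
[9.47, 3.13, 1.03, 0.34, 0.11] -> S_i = 9.47*0.33^i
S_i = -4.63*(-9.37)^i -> [-4.63, 43.38, -406.5, 3808.9, -35689.41]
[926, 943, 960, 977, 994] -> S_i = 926 + 17*i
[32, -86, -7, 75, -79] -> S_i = Random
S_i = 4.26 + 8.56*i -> [4.26, 12.82, 21.38, 29.94, 38.5]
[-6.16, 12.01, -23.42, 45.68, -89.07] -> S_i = -6.16*(-1.95)^i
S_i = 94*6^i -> [94, 564, 3384, 20304, 121824]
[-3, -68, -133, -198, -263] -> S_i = -3 + -65*i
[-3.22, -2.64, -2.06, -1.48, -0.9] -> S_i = -3.22 + 0.58*i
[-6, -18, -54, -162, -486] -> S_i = -6*3^i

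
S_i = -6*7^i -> [-6, -42, -294, -2058, -14406]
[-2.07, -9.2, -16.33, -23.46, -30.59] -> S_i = -2.07 + -7.13*i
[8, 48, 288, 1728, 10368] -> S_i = 8*6^i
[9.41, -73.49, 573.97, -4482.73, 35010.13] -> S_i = 9.41*(-7.81)^i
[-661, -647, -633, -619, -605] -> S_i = -661 + 14*i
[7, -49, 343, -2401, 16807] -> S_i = 7*-7^i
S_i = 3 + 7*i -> [3, 10, 17, 24, 31]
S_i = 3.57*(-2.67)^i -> [3.57, -9.53, 25.45, -67.95, 181.43]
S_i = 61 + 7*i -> [61, 68, 75, 82, 89]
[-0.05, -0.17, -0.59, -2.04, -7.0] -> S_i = -0.05*3.44^i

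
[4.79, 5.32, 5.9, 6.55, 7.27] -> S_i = 4.79*1.11^i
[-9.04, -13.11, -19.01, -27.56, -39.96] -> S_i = -9.04*1.45^i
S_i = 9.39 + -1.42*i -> [9.39, 7.97, 6.55, 5.13, 3.71]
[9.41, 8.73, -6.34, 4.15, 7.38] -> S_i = Random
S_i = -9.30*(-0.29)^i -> [-9.3, 2.7, -0.78, 0.23, -0.07]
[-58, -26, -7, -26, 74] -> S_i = Random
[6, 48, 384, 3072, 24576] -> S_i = 6*8^i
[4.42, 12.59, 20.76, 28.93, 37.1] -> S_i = 4.42 + 8.17*i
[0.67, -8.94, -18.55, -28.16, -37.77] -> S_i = 0.67 + -9.61*i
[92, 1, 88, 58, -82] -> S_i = Random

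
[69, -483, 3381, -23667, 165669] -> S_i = 69*-7^i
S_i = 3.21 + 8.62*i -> [3.21, 11.83, 20.45, 29.07, 37.69]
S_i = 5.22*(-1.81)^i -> [5.22, -9.45, 17.1, -30.95, 56.03]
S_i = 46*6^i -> [46, 276, 1656, 9936, 59616]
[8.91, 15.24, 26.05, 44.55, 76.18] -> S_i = 8.91*1.71^i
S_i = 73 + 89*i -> [73, 162, 251, 340, 429]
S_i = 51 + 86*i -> [51, 137, 223, 309, 395]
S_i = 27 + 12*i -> [27, 39, 51, 63, 75]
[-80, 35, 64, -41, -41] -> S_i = Random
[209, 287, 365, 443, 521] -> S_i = 209 + 78*i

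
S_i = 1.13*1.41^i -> [1.13, 1.59, 2.25, 3.17, 4.47]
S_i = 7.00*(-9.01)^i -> [7.0, -63.07, 568.26, -5120.03, 46131.46]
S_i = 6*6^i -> [6, 36, 216, 1296, 7776]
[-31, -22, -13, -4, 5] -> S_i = -31 + 9*i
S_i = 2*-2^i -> [2, -4, 8, -16, 32]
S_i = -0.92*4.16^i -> [-0.92, -3.83, -15.92, -66.23, -275.53]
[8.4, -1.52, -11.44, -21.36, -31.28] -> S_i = 8.40 + -9.92*i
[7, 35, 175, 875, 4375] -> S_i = 7*5^i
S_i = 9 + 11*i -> [9, 20, 31, 42, 53]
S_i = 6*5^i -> [6, 30, 150, 750, 3750]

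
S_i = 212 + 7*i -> [212, 219, 226, 233, 240]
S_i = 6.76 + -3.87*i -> [6.76, 2.89, -0.98, -4.85, -8.72]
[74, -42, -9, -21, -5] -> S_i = Random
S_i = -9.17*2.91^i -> [-9.17, -26.68, -77.65, -225.97, -657.57]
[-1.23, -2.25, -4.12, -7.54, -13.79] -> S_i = -1.23*1.83^i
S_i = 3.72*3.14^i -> [3.72, 11.68, 36.68, 115.17, 361.63]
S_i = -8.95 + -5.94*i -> [-8.95, -14.89, -20.83, -26.77, -32.71]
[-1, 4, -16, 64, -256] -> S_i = -1*-4^i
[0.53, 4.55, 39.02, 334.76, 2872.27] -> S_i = 0.53*8.58^i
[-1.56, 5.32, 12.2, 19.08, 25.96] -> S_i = -1.56 + 6.88*i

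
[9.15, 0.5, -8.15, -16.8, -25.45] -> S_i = 9.15 + -8.65*i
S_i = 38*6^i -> [38, 228, 1368, 8208, 49248]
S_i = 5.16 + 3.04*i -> [5.16, 8.2, 11.24, 14.28, 17.32]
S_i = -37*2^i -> [-37, -74, -148, -296, -592]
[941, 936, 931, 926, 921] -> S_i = 941 + -5*i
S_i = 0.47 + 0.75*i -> [0.47, 1.22, 1.97, 2.72, 3.47]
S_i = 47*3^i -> [47, 141, 423, 1269, 3807]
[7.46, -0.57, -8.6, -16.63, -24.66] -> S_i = 7.46 + -8.03*i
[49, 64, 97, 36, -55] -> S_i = Random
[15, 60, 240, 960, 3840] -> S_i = 15*4^i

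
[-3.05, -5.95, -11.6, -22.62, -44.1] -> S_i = -3.05*1.95^i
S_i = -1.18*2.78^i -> [-1.18, -3.28, -9.12, -25.35, -70.48]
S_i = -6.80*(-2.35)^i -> [-6.8, 15.98, -37.55, 88.25, -207.39]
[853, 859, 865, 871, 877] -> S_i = 853 + 6*i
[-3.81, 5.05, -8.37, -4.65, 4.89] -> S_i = Random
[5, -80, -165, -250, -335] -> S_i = 5 + -85*i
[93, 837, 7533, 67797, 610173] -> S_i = 93*9^i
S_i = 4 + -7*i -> [4, -3, -10, -17, -24]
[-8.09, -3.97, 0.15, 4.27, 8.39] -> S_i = -8.09 + 4.12*i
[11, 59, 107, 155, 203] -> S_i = 11 + 48*i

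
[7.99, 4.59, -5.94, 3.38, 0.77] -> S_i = Random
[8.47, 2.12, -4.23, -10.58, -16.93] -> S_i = 8.47 + -6.35*i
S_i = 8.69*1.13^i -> [8.69, 9.82, 11.1, 12.54, 14.17]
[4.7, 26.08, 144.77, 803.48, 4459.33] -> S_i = 4.70*5.55^i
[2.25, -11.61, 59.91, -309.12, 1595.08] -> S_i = 2.25*(-5.16)^i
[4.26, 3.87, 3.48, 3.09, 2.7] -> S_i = 4.26 + -0.39*i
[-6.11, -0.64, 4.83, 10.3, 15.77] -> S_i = -6.11 + 5.47*i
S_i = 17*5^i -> [17, 85, 425, 2125, 10625]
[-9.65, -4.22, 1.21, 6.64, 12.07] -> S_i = -9.65 + 5.43*i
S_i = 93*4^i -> [93, 372, 1488, 5952, 23808]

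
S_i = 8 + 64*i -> [8, 72, 136, 200, 264]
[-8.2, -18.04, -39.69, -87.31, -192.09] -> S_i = -8.20*2.20^i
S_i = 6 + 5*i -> [6, 11, 16, 21, 26]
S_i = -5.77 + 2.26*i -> [-5.77, -3.51, -1.25, 1.01, 3.27]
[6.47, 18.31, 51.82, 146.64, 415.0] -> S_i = 6.47*2.83^i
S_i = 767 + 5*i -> [767, 772, 777, 782, 787]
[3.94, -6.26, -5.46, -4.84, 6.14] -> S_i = Random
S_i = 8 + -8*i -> [8, 0, -8, -16, -24]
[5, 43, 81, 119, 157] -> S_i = 5 + 38*i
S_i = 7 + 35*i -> [7, 42, 77, 112, 147]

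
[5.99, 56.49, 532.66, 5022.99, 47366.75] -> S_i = 5.99*9.43^i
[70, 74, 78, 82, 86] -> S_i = 70 + 4*i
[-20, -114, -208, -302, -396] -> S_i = -20 + -94*i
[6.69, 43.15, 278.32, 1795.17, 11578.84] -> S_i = 6.69*6.45^i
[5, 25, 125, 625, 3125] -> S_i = 5*5^i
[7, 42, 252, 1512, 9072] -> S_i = 7*6^i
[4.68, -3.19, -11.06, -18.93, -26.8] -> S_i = 4.68 + -7.87*i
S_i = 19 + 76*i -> [19, 95, 171, 247, 323]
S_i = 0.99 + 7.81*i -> [0.99, 8.8, 16.61, 24.42, 32.23]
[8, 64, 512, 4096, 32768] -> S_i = 8*8^i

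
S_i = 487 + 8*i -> [487, 495, 503, 511, 519]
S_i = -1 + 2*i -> [-1, 1, 3, 5, 7]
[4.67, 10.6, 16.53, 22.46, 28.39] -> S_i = 4.67 + 5.93*i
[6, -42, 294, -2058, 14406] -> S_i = 6*-7^i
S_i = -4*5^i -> [-4, -20, -100, -500, -2500]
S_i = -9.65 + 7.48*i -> [-9.65, -2.17, 5.31, 12.79, 20.27]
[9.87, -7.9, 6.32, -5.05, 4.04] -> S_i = 9.87*(-0.80)^i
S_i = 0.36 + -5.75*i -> [0.36, -5.39, -11.14, -16.89, -22.64]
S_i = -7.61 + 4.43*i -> [-7.61, -3.18, 1.25, 5.68, 10.11]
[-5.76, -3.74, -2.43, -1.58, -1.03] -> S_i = -5.76*0.65^i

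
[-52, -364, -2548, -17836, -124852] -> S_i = -52*7^i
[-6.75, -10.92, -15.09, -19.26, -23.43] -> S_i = -6.75 + -4.17*i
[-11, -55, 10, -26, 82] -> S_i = Random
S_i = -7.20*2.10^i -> [-7.2, -15.12, -31.75, -66.68, -140.03]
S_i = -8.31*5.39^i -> [-8.31, -44.79, -241.42, -1301.27, -7013.84]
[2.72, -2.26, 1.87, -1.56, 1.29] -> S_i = 2.72*(-0.83)^i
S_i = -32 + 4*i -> [-32, -28, -24, -20, -16]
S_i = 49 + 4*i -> [49, 53, 57, 61, 65]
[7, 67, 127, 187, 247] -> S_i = 7 + 60*i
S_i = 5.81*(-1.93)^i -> [5.81, -11.21, 21.64, -41.77, 80.61]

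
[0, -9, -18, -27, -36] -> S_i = 0 + -9*i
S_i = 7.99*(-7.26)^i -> [7.99, -58.01, 421.13, -3057.43, 22196.95]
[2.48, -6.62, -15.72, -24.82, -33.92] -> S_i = 2.48 + -9.10*i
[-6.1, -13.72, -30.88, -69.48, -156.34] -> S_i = -6.10*2.25^i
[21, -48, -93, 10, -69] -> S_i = Random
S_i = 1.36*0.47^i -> [1.36, 0.64, 0.3, 0.14, 0.07]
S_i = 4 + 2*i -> [4, 6, 8, 10, 12]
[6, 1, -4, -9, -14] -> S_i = 6 + -5*i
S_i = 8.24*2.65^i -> [8.24, 21.84, 57.87, 153.34, 406.36]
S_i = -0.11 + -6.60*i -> [-0.11, -6.71, -13.31, -19.91, -26.51]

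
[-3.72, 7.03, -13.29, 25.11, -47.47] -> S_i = -3.72*(-1.89)^i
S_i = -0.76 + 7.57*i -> [-0.76, 6.81, 14.38, 21.95, 29.52]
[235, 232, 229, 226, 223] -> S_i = 235 + -3*i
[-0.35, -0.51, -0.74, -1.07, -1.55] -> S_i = -0.35*1.45^i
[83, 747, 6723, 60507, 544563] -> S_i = 83*9^i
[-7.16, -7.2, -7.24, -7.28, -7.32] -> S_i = -7.16 + -0.04*i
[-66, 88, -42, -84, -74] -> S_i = Random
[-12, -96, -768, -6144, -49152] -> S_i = -12*8^i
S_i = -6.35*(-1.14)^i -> [-6.35, 7.24, -8.25, 9.41, -10.72]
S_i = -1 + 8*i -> [-1, 7, 15, 23, 31]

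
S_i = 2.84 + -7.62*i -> [2.84, -4.78, -12.4, -20.02, -27.64]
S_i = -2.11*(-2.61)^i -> [-2.11, 5.51, -14.37, 37.51, -97.91]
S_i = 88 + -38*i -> [88, 50, 12, -26, -64]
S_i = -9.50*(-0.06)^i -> [-9.5, 0.57, -0.03, 0.0, -0.0]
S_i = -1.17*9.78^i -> [-1.17, -11.44, -111.91, -1094.47, -10703.88]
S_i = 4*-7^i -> [4, -28, 196, -1372, 9604]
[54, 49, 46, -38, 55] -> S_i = Random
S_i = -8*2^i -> [-8, -16, -32, -64, -128]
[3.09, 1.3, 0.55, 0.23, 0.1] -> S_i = 3.09*0.42^i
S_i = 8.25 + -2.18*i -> [8.25, 6.07, 3.89, 1.71, -0.47]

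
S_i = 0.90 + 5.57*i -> [0.9, 6.47, 12.04, 17.61, 23.18]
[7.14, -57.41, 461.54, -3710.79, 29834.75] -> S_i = 7.14*(-8.04)^i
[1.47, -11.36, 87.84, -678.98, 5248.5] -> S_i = 1.47*(-7.73)^i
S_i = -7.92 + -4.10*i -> [-7.92, -12.02, -16.12, -20.22, -24.32]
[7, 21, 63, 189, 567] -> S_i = 7*3^i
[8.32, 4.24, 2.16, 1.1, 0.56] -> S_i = 8.32*0.51^i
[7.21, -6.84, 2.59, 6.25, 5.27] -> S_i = Random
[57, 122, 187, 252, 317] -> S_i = 57 + 65*i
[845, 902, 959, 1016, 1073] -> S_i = 845 + 57*i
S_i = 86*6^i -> [86, 516, 3096, 18576, 111456]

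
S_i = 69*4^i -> [69, 276, 1104, 4416, 17664]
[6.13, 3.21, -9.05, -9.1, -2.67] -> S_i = Random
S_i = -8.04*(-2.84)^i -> [-8.04, 22.83, -64.85, 184.17, -523.03]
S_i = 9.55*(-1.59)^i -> [9.55, -15.18, 24.14, -38.39, 61.04]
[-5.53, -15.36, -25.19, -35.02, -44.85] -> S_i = -5.53 + -9.83*i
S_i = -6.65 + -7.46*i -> [-6.65, -14.11, -21.57, -29.03, -36.49]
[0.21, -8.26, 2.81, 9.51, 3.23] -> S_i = Random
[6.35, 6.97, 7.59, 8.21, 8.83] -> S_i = 6.35 + 0.62*i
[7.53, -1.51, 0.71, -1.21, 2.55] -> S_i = Random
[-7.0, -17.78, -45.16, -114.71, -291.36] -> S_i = -7.00*2.54^i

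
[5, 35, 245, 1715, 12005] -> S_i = 5*7^i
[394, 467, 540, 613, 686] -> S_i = 394 + 73*i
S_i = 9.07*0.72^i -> [9.07, 6.53, 4.7, 3.39, 2.44]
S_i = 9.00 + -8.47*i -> [9.0, 0.53, -7.94, -16.41, -24.88]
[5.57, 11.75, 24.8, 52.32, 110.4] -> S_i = 5.57*2.11^i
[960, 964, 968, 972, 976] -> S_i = 960 + 4*i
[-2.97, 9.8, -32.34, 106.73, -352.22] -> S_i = -2.97*(-3.30)^i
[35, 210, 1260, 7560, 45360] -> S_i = 35*6^i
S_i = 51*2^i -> [51, 102, 204, 408, 816]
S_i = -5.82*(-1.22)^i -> [-5.82, 7.1, -8.66, 10.57, -12.89]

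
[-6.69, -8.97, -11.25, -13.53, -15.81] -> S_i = -6.69 + -2.28*i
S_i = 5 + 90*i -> [5, 95, 185, 275, 365]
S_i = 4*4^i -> [4, 16, 64, 256, 1024]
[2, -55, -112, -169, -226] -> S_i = 2 + -57*i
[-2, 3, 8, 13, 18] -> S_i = -2 + 5*i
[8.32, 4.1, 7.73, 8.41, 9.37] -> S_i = Random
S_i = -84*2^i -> [-84, -168, -336, -672, -1344]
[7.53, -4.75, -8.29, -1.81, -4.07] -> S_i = Random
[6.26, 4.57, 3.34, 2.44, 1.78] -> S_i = 6.26*0.73^i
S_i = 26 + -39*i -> [26, -13, -52, -91, -130]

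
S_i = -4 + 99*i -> [-4, 95, 194, 293, 392]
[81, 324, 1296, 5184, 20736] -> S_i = 81*4^i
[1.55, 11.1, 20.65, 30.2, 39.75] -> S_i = 1.55 + 9.55*i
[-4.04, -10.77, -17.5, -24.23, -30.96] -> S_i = -4.04 + -6.73*i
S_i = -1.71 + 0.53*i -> [-1.71, -1.18, -0.65, -0.12, 0.41]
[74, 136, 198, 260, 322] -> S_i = 74 + 62*i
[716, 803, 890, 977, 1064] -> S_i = 716 + 87*i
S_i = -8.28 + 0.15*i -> [-8.28, -8.13, -7.98, -7.83, -7.68]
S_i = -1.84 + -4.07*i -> [-1.84, -5.91, -9.98, -14.05, -18.12]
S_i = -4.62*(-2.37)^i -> [-4.62, 10.95, -25.95, 61.5, -145.76]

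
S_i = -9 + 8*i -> [-9, -1, 7, 15, 23]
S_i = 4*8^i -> [4, 32, 256, 2048, 16384]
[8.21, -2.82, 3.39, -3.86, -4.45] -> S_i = Random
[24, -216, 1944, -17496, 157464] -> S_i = 24*-9^i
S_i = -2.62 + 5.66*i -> [-2.62, 3.04, 8.7, 14.36, 20.02]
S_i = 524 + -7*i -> [524, 517, 510, 503, 496]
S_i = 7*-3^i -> [7, -21, 63, -189, 567]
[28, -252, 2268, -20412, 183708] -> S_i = 28*-9^i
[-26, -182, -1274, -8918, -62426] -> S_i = -26*7^i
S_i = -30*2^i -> [-30, -60, -120, -240, -480]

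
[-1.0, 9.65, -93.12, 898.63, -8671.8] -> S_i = -1.00*(-9.65)^i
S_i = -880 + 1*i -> [-880, -879, -878, -877, -876]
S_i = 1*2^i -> [1, 2, 4, 8, 16]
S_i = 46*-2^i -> [46, -92, 184, -368, 736]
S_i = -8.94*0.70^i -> [-8.94, -6.26, -4.38, -3.07, -2.15]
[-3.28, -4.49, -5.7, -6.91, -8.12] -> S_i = -3.28 + -1.21*i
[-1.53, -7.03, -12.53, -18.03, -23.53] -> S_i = -1.53 + -5.50*i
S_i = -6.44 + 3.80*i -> [-6.44, -2.64, 1.16, 4.96, 8.76]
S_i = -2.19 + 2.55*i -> [-2.19, 0.36, 2.91, 5.46, 8.01]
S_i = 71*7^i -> [71, 497, 3479, 24353, 170471]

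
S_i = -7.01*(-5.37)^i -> [-7.01, 37.64, -202.15, 1085.53, -5829.28]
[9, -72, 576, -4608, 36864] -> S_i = 9*-8^i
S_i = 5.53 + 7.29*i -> [5.53, 12.82, 20.11, 27.4, 34.69]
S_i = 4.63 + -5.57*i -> [4.63, -0.94, -6.51, -12.08, -17.65]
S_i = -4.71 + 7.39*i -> [-4.71, 2.68, 10.07, 17.46, 24.85]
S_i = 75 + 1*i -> [75, 76, 77, 78, 79]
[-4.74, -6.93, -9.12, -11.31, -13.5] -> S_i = -4.74 + -2.19*i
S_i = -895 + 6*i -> [-895, -889, -883, -877, -871]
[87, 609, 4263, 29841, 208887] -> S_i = 87*7^i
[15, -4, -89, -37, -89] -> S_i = Random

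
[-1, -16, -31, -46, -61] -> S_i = -1 + -15*i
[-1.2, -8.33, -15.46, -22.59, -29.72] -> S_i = -1.20 + -7.13*i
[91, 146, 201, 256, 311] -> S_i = 91 + 55*i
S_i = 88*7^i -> [88, 616, 4312, 30184, 211288]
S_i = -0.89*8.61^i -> [-0.89, -7.66, -65.98, -568.07, -4891.06]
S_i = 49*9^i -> [49, 441, 3969, 35721, 321489]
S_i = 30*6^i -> [30, 180, 1080, 6480, 38880]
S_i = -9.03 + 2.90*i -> [-9.03, -6.13, -3.23, -0.33, 2.57]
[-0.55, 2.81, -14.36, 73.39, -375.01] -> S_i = -0.55*(-5.11)^i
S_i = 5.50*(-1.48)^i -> [5.5, -8.14, 12.05, -17.83, 26.39]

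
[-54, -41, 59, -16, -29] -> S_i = Random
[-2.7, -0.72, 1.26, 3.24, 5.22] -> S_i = -2.70 + 1.98*i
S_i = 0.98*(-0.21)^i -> [0.98, -0.21, 0.04, -0.01, 0.0]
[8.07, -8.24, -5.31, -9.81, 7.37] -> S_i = Random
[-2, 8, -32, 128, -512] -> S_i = -2*-4^i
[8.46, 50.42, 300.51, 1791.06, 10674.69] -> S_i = 8.46*5.96^i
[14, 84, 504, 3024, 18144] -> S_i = 14*6^i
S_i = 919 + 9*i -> [919, 928, 937, 946, 955]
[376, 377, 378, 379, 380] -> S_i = 376 + 1*i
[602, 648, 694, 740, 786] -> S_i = 602 + 46*i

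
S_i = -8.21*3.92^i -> [-8.21, -32.18, -126.16, -494.54, -1938.6]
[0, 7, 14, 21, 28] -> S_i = 0 + 7*i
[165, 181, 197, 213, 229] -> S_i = 165 + 16*i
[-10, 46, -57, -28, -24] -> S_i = Random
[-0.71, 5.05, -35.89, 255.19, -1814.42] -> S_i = -0.71*(-7.11)^i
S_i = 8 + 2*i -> [8, 10, 12, 14, 16]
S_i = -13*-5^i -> [-13, 65, -325, 1625, -8125]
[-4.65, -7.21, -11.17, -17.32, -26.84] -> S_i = -4.65*1.55^i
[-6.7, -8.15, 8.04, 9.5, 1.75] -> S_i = Random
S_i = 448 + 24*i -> [448, 472, 496, 520, 544]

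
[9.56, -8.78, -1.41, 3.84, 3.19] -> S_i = Random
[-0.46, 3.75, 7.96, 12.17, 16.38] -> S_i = -0.46 + 4.21*i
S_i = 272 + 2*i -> [272, 274, 276, 278, 280]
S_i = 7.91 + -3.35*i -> [7.91, 4.56, 1.21, -2.14, -5.49]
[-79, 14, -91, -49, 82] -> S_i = Random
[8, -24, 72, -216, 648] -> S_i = 8*-3^i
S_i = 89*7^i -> [89, 623, 4361, 30527, 213689]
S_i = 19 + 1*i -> [19, 20, 21, 22, 23]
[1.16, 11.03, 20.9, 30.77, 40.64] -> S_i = 1.16 + 9.87*i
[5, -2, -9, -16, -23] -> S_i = 5 + -7*i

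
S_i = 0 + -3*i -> [0, -3, -6, -9, -12]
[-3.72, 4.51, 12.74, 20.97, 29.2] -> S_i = -3.72 + 8.23*i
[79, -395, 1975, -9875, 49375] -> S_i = 79*-5^i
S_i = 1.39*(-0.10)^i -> [1.39, -0.14, 0.01, -0.0, 0.0]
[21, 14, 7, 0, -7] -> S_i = 21 + -7*i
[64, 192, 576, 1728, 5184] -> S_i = 64*3^i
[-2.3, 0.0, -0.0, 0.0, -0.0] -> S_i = -2.30*-0.00^i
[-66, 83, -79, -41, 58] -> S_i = Random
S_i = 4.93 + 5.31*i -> [4.93, 10.24, 15.55, 20.86, 26.17]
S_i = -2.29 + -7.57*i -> [-2.29, -9.86, -17.43, -25.0, -32.57]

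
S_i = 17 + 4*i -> [17, 21, 25, 29, 33]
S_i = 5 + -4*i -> [5, 1, -3, -7, -11]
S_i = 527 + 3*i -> [527, 530, 533, 536, 539]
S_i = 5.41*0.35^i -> [5.41, 1.89, 0.66, 0.23, 0.08]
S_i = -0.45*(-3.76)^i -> [-0.45, 1.69, -6.36, 23.92, -89.94]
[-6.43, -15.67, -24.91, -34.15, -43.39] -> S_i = -6.43 + -9.24*i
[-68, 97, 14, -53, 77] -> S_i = Random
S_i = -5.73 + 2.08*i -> [-5.73, -3.65, -1.57, 0.51, 2.59]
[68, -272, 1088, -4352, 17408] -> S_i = 68*-4^i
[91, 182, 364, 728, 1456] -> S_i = 91*2^i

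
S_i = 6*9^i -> [6, 54, 486, 4374, 39366]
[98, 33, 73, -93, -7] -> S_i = Random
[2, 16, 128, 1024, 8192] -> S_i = 2*8^i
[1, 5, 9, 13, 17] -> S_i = 1 + 4*i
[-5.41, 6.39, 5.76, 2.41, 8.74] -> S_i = Random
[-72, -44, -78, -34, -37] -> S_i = Random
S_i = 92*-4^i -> [92, -368, 1472, -5888, 23552]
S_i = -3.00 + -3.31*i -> [-3.0, -6.31, -9.62, -12.93, -16.24]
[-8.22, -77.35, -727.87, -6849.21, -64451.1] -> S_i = -8.22*9.41^i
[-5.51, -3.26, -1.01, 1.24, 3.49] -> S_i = -5.51 + 2.25*i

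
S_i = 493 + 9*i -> [493, 502, 511, 520, 529]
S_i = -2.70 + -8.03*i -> [-2.7, -10.73, -18.76, -26.79, -34.82]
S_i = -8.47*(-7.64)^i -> [-8.47, 64.71, -494.39, 3777.14, -28857.38]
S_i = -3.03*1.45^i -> [-3.03, -4.39, -6.37, -9.24, -13.39]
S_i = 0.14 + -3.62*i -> [0.14, -3.48, -7.1, -10.72, -14.34]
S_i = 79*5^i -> [79, 395, 1975, 9875, 49375]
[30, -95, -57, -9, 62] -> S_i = Random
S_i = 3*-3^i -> [3, -9, 27, -81, 243]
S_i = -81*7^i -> [-81, -567, -3969, -27783, -194481]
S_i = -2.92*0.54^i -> [-2.92, -1.58, -0.85, -0.46, -0.25]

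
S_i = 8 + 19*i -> [8, 27, 46, 65, 84]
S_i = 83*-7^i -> [83, -581, 4067, -28469, 199283]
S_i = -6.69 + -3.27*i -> [-6.69, -9.96, -13.23, -16.5, -19.77]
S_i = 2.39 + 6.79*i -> [2.39, 9.18, 15.97, 22.76, 29.55]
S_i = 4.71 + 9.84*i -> [4.71, 14.55, 24.39, 34.23, 44.07]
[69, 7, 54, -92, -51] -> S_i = Random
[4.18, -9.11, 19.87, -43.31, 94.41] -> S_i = 4.18*(-2.18)^i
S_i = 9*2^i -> [9, 18, 36, 72, 144]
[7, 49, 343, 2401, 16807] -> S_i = 7*7^i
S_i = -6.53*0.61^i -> [-6.53, -3.98, -2.43, -1.48, -0.9]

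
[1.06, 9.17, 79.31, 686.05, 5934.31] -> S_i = 1.06*8.65^i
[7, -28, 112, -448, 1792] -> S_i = 7*-4^i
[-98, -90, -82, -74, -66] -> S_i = -98 + 8*i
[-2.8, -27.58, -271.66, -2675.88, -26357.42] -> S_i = -2.80*9.85^i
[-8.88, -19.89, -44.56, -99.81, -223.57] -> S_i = -8.88*2.24^i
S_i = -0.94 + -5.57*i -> [-0.94, -6.51, -12.08, -17.65, -23.22]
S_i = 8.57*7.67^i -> [8.57, 65.73, 504.16, 3866.94, 29659.39]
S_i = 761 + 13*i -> [761, 774, 787, 800, 813]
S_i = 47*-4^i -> [47, -188, 752, -3008, 12032]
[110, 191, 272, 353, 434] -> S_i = 110 + 81*i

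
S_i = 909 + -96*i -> [909, 813, 717, 621, 525]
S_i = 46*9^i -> [46, 414, 3726, 33534, 301806]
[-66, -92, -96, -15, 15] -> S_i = Random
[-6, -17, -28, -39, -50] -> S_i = -6 + -11*i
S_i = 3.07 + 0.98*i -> [3.07, 4.05, 5.03, 6.01, 6.99]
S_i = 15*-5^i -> [15, -75, 375, -1875, 9375]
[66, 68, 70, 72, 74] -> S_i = 66 + 2*i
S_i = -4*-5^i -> [-4, 20, -100, 500, -2500]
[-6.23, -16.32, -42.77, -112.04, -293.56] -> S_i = -6.23*2.62^i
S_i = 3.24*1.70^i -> [3.24, 5.51, 9.36, 15.92, 27.06]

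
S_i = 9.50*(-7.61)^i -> [9.5, -72.3, 550.16, -4186.76, 31861.21]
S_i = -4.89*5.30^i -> [-4.89, -25.92, -137.36, -728.01, -3858.45]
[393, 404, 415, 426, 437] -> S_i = 393 + 11*i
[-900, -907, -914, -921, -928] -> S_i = -900 + -7*i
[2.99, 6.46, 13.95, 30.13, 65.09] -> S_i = 2.99*2.16^i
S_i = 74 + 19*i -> [74, 93, 112, 131, 150]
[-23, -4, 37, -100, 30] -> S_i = Random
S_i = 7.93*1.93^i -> [7.93, 15.3, 29.54, 57.01, 110.03]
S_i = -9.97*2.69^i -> [-9.97, -26.82, -72.14, -194.07, -522.04]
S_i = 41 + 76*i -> [41, 117, 193, 269, 345]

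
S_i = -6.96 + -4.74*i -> [-6.96, -11.7, -16.44, -21.18, -25.92]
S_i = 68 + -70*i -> [68, -2, -72, -142, -212]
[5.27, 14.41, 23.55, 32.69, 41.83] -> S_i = 5.27 + 9.14*i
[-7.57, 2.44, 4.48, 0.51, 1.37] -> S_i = Random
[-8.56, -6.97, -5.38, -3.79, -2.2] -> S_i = -8.56 + 1.59*i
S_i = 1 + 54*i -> [1, 55, 109, 163, 217]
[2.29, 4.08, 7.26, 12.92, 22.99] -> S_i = 2.29*1.78^i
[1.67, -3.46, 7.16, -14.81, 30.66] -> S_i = 1.67*(-2.07)^i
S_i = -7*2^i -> [-7, -14, -28, -56, -112]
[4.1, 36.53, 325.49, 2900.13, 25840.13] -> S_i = 4.10*8.91^i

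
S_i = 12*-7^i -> [12, -84, 588, -4116, 28812]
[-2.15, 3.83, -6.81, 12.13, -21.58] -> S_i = -2.15*(-1.78)^i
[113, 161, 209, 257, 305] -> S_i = 113 + 48*i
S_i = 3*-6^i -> [3, -18, 108, -648, 3888]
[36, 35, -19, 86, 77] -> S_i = Random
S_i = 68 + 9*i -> [68, 77, 86, 95, 104]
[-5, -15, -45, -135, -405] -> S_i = -5*3^i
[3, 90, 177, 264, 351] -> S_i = 3 + 87*i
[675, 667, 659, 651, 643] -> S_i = 675 + -8*i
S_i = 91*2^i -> [91, 182, 364, 728, 1456]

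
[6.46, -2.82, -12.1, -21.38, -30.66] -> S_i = 6.46 + -9.28*i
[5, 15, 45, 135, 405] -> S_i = 5*3^i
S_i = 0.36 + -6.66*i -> [0.36, -6.3, -12.96, -19.62, -26.28]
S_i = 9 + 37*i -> [9, 46, 83, 120, 157]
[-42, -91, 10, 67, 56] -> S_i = Random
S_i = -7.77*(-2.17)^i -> [-7.77, 16.86, -36.59, 79.4, -172.29]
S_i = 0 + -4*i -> [0, -4, -8, -12, -16]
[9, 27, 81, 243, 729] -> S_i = 9*3^i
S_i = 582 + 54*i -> [582, 636, 690, 744, 798]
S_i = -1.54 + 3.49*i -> [-1.54, 1.95, 5.44, 8.93, 12.42]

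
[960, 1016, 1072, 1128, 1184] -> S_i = 960 + 56*i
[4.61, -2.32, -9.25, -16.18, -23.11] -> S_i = 4.61 + -6.93*i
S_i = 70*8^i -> [70, 560, 4480, 35840, 286720]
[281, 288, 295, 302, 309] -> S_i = 281 + 7*i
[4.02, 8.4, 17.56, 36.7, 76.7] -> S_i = 4.02*2.09^i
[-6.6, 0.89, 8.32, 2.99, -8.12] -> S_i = Random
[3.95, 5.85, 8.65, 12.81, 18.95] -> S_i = 3.95*1.48^i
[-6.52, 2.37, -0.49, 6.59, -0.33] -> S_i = Random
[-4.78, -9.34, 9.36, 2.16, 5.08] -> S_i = Random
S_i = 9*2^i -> [9, 18, 36, 72, 144]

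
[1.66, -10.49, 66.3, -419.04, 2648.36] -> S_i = 1.66*(-6.32)^i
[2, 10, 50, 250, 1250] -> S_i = 2*5^i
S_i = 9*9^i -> [9, 81, 729, 6561, 59049]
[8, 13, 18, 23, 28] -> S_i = 8 + 5*i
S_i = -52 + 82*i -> [-52, 30, 112, 194, 276]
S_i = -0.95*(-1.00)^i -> [-0.95, 0.95, -0.95, 0.95, -0.95]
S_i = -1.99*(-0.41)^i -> [-1.99, 0.82, -0.33, 0.14, -0.06]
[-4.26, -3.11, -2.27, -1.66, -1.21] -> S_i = -4.26*0.73^i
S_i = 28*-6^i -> [28, -168, 1008, -6048, 36288]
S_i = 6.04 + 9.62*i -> [6.04, 15.66, 25.28, 34.9, 44.52]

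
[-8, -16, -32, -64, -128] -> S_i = -8*2^i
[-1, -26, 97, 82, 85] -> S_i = Random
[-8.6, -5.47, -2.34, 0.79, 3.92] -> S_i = -8.60 + 3.13*i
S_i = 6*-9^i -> [6, -54, 486, -4374, 39366]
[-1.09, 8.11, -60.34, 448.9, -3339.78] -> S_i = -1.09*(-7.44)^i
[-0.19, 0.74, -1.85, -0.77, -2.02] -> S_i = Random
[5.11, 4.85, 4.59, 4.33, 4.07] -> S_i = 5.11 + -0.26*i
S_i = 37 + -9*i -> [37, 28, 19, 10, 1]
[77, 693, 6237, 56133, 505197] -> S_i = 77*9^i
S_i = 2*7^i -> [2, 14, 98, 686, 4802]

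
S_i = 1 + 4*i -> [1, 5, 9, 13, 17]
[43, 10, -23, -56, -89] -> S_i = 43 + -33*i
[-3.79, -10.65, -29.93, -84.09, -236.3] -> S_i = -3.79*2.81^i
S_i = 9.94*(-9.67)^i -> [9.94, -96.12, 929.48, -8988.06, 86914.51]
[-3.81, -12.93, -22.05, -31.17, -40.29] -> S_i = -3.81 + -9.12*i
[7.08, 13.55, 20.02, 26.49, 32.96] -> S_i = 7.08 + 6.47*i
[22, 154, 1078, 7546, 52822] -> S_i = 22*7^i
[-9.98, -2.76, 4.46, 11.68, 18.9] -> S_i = -9.98 + 7.22*i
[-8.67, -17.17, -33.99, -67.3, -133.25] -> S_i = -8.67*1.98^i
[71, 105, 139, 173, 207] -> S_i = 71 + 34*i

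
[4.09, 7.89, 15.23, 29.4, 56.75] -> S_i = 4.09*1.93^i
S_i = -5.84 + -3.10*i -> [-5.84, -8.94, -12.04, -15.14, -18.24]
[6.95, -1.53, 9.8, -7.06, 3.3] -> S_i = Random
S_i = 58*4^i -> [58, 232, 928, 3712, 14848]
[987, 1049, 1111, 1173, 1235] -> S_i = 987 + 62*i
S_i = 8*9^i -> [8, 72, 648, 5832, 52488]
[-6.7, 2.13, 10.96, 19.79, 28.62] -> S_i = -6.70 + 8.83*i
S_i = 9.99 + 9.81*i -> [9.99, 19.8, 29.61, 39.42, 49.23]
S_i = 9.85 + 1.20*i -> [9.85, 11.05, 12.25, 13.45, 14.65]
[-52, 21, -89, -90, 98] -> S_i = Random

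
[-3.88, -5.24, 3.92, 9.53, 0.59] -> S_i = Random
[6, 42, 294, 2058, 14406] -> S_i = 6*7^i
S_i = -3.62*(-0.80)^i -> [-3.62, 2.9, -2.32, 1.85, -1.48]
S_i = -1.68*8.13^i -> [-1.68, -13.66, -111.04, -902.78, -7339.58]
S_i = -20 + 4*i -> [-20, -16, -12, -8, -4]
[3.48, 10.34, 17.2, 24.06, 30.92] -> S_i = 3.48 + 6.86*i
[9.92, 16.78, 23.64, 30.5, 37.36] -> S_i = 9.92 + 6.86*i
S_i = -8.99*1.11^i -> [-8.99, -9.98, -11.08, -12.3, -13.65]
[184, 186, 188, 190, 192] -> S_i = 184 + 2*i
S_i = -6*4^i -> [-6, -24, -96, -384, -1536]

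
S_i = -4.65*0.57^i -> [-4.65, -2.65, -1.51, -0.86, -0.49]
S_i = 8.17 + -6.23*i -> [8.17, 1.94, -4.29, -10.52, -16.75]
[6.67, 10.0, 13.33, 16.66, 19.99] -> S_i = 6.67 + 3.33*i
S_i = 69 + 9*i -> [69, 78, 87, 96, 105]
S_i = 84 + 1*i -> [84, 85, 86, 87, 88]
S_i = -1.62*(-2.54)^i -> [-1.62, 4.11, -10.45, 26.55, -67.43]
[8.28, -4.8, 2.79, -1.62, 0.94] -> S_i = 8.28*(-0.58)^i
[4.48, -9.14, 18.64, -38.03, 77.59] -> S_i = 4.48*(-2.04)^i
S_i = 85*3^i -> [85, 255, 765, 2295, 6885]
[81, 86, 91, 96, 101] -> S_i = 81 + 5*i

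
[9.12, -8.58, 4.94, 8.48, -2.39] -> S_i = Random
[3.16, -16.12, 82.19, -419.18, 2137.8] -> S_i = 3.16*(-5.10)^i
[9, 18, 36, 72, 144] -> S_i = 9*2^i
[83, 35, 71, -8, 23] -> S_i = Random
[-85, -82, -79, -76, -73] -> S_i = -85 + 3*i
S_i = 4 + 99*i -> [4, 103, 202, 301, 400]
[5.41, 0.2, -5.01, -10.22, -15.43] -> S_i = 5.41 + -5.21*i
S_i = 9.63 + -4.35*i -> [9.63, 5.28, 0.93, -3.42, -7.77]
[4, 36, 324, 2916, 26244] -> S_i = 4*9^i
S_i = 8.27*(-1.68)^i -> [8.27, -13.89, 23.34, -39.21, 65.88]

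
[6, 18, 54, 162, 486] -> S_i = 6*3^i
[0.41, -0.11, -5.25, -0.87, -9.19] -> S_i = Random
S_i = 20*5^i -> [20, 100, 500, 2500, 12500]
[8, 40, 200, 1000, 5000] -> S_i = 8*5^i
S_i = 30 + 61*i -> [30, 91, 152, 213, 274]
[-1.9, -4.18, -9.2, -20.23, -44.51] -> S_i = -1.90*2.20^i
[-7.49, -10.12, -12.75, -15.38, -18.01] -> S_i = -7.49 + -2.63*i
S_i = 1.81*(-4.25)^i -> [1.81, -7.69, 32.69, -138.95, 590.52]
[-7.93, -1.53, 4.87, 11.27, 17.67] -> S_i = -7.93 + 6.40*i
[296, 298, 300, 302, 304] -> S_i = 296 + 2*i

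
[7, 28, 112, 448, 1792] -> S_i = 7*4^i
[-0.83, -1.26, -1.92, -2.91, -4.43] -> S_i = -0.83*1.52^i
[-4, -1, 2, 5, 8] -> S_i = -4 + 3*i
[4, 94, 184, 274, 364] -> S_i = 4 + 90*i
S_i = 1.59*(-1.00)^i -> [1.59, -1.59, 1.59, -1.59, 1.59]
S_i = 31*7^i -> [31, 217, 1519, 10633, 74431]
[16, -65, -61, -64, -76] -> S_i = Random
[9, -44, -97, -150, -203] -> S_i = 9 + -53*i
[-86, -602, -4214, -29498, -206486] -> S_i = -86*7^i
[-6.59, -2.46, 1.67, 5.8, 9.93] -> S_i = -6.59 + 4.13*i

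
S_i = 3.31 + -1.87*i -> [3.31, 1.44, -0.43, -2.3, -4.17]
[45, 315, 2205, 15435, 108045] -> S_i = 45*7^i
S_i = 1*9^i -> [1, 9, 81, 729, 6561]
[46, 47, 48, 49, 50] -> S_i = 46 + 1*i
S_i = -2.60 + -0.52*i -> [-2.6, -3.12, -3.64, -4.16, -4.68]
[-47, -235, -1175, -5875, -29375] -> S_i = -47*5^i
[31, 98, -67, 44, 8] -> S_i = Random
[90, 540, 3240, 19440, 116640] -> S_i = 90*6^i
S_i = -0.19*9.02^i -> [-0.19, -1.71, -15.46, -139.44, -1257.71]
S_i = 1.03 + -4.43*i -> [1.03, -3.4, -7.83, -12.26, -16.69]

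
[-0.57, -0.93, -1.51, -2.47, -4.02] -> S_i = -0.57*1.63^i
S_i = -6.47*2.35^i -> [-6.47, -15.2, -35.73, -83.97, -197.32]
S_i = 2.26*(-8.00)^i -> [2.26, -18.08, 144.64, -1157.12, 9256.96]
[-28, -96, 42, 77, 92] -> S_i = Random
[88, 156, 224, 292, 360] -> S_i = 88 + 68*i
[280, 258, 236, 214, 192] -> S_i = 280 + -22*i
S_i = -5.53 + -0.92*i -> [-5.53, -6.45, -7.37, -8.29, -9.21]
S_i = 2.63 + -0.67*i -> [2.63, 1.96, 1.29, 0.62, -0.05]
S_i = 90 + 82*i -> [90, 172, 254, 336, 418]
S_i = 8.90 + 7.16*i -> [8.9, 16.06, 23.22, 30.38, 37.54]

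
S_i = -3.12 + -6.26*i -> [-3.12, -9.38, -15.64, -21.9, -28.16]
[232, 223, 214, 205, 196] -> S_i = 232 + -9*i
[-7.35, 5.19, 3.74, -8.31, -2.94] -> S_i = Random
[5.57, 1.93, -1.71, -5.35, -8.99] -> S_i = 5.57 + -3.64*i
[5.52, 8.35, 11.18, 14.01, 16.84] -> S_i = 5.52 + 2.83*i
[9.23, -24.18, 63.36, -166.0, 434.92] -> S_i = 9.23*(-2.62)^i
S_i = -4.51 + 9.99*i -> [-4.51, 5.48, 15.47, 25.46, 35.45]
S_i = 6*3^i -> [6, 18, 54, 162, 486]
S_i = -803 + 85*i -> [-803, -718, -633, -548, -463]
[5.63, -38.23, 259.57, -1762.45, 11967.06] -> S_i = 5.63*(-6.79)^i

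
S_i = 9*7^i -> [9, 63, 441, 3087, 21609]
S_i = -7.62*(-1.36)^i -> [-7.62, 10.36, -14.09, 19.17, -26.07]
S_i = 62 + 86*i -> [62, 148, 234, 320, 406]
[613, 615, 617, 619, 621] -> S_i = 613 + 2*i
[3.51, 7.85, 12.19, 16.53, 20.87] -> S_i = 3.51 + 4.34*i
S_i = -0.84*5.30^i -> [-0.84, -4.45, -23.6, -125.06, -662.8]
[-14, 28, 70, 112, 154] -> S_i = -14 + 42*i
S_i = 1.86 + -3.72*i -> [1.86, -1.86, -5.58, -9.3, -13.02]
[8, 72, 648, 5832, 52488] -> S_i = 8*9^i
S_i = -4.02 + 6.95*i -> [-4.02, 2.93, 9.88, 16.83, 23.78]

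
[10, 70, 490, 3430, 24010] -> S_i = 10*7^i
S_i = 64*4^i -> [64, 256, 1024, 4096, 16384]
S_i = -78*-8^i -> [-78, 624, -4992, 39936, -319488]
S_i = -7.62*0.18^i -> [-7.62, -1.37, -0.25, -0.04, -0.01]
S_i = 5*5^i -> [5, 25, 125, 625, 3125]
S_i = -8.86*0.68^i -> [-8.86, -6.02, -4.1, -2.79, -1.89]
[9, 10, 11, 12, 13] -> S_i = 9 + 1*i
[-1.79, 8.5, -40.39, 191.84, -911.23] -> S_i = -1.79*(-4.75)^i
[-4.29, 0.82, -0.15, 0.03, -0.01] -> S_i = -4.29*(-0.19)^i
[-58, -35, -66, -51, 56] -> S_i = Random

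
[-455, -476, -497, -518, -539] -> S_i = -455 + -21*i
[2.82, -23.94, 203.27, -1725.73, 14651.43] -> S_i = 2.82*(-8.49)^i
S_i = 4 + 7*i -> [4, 11, 18, 25, 32]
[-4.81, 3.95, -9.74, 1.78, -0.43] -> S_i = Random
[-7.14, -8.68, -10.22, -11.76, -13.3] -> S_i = -7.14 + -1.54*i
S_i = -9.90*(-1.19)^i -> [-9.9, 11.78, -14.02, 16.68, -19.85]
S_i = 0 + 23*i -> [0, 23, 46, 69, 92]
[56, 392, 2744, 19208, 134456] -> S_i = 56*7^i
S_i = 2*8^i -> [2, 16, 128, 1024, 8192]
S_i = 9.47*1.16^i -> [9.47, 10.99, 12.74, 14.78, 17.15]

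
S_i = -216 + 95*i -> [-216, -121, -26, 69, 164]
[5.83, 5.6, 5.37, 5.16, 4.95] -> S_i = 5.83*0.96^i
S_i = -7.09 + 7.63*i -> [-7.09, 0.54, 8.17, 15.8, 23.43]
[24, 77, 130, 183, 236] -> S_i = 24 + 53*i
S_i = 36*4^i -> [36, 144, 576, 2304, 9216]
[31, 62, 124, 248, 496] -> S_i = 31*2^i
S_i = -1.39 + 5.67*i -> [-1.39, 4.28, 9.95, 15.62, 21.29]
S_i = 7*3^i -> [7, 21, 63, 189, 567]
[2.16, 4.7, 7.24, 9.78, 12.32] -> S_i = 2.16 + 2.54*i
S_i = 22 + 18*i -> [22, 40, 58, 76, 94]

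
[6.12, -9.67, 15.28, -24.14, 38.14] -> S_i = 6.12*(-1.58)^i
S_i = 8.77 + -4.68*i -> [8.77, 4.09, -0.59, -5.27, -9.95]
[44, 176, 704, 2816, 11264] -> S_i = 44*4^i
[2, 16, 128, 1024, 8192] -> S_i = 2*8^i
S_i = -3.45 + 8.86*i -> [-3.45, 5.41, 14.27, 23.13, 31.99]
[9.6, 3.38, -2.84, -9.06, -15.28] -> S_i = 9.60 + -6.22*i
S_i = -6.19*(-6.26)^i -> [-6.19, 38.75, -242.57, 1518.5, -9505.78]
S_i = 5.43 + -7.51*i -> [5.43, -2.08, -9.59, -17.1, -24.61]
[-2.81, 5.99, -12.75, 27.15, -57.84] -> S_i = -2.81*(-2.13)^i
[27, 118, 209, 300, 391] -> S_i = 27 + 91*i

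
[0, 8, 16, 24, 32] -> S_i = 0 + 8*i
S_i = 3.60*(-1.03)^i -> [3.6, -3.71, 3.82, -3.93, 4.05]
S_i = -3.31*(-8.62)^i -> [-3.31, 28.53, -245.95, 2120.07, -18274.99]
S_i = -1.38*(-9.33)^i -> [-1.38, 12.88, -120.13, 1120.79, -10456.97]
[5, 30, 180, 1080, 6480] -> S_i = 5*6^i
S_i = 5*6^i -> [5, 30, 180, 1080, 6480]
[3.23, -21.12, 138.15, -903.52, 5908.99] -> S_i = 3.23*(-6.54)^i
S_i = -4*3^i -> [-4, -12, -36, -108, -324]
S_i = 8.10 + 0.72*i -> [8.1, 8.82, 9.54, 10.26, 10.98]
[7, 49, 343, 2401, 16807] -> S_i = 7*7^i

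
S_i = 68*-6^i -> [68, -408, 2448, -14688, 88128]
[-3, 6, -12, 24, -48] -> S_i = -3*-2^i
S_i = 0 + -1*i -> [0, -1, -2, -3, -4]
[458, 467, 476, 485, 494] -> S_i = 458 + 9*i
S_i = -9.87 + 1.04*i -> [-9.87, -8.83, -7.79, -6.75, -5.71]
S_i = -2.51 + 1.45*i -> [-2.51, -1.06, 0.39, 1.84, 3.29]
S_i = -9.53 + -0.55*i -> [-9.53, -10.08, -10.63, -11.18, -11.73]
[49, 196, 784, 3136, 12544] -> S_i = 49*4^i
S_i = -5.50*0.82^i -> [-5.5, -4.51, -3.7, -3.03, -2.49]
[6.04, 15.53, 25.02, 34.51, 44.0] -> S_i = 6.04 + 9.49*i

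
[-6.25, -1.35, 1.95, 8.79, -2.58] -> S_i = Random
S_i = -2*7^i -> [-2, -14, -98, -686, -4802]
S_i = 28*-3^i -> [28, -84, 252, -756, 2268]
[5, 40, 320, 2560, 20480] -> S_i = 5*8^i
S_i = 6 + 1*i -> [6, 7, 8, 9, 10]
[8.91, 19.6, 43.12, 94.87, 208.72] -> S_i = 8.91*2.20^i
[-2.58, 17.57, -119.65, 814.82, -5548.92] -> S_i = -2.58*(-6.81)^i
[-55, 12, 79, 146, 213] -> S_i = -55 + 67*i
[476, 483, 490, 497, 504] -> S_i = 476 + 7*i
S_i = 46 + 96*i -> [46, 142, 238, 334, 430]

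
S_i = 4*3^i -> [4, 12, 36, 108, 324]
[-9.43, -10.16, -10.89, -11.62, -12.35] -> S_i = -9.43 + -0.73*i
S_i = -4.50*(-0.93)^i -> [-4.5, 4.19, -3.89, 3.62, -3.37]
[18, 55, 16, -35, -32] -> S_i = Random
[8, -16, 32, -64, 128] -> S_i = 8*-2^i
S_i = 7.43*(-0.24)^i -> [7.43, -1.78, 0.43, -0.1, 0.02]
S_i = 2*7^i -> [2, 14, 98, 686, 4802]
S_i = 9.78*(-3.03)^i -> [9.78, -29.63, 89.79, -272.06, 824.35]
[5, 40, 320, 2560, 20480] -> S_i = 5*8^i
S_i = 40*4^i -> [40, 160, 640, 2560, 10240]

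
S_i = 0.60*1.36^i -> [0.6, 0.82, 1.11, 1.51, 2.05]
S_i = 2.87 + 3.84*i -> [2.87, 6.71, 10.55, 14.39, 18.23]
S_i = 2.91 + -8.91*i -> [2.91, -6.0, -14.91, -23.82, -32.73]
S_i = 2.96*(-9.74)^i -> [2.96, -28.83, 280.81, -2735.07, 26639.59]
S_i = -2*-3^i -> [-2, 6, -18, 54, -162]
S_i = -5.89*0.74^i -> [-5.89, -4.36, -3.23, -2.39, -1.77]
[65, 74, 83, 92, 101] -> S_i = 65 + 9*i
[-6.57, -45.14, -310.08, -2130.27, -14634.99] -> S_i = -6.57*6.87^i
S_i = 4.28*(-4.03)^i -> [4.28, -17.25, 69.51, -280.13, 1128.92]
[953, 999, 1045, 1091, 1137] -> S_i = 953 + 46*i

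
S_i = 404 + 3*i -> [404, 407, 410, 413, 416]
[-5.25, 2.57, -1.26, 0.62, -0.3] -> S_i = -5.25*(-0.49)^i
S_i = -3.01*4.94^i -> [-3.01, -14.87, -73.45, -362.87, -1792.56]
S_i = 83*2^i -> [83, 166, 332, 664, 1328]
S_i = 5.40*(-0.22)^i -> [5.4, -1.19, 0.26, -0.06, 0.01]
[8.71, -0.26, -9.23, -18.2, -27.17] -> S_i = 8.71 + -8.97*i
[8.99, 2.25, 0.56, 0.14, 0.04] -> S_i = 8.99*0.25^i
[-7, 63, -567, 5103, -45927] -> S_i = -7*-9^i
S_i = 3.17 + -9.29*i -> [3.17, -6.12, -15.41, -24.7, -33.99]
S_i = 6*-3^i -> [6, -18, 54, -162, 486]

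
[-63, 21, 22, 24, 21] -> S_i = Random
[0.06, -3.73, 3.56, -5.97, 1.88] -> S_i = Random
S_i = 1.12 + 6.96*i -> [1.12, 8.08, 15.04, 22.0, 28.96]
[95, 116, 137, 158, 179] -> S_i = 95 + 21*i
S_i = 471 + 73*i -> [471, 544, 617, 690, 763]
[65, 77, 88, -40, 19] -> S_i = Random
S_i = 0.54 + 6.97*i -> [0.54, 7.51, 14.48, 21.45, 28.42]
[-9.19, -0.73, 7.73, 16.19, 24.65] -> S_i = -9.19 + 8.46*i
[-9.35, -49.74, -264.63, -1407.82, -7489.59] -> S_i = -9.35*5.32^i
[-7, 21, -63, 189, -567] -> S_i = -7*-3^i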